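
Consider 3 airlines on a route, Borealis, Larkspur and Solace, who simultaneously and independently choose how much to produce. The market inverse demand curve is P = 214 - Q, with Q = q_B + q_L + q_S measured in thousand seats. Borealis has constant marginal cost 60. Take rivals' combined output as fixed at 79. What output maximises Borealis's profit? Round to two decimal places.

With rivals' combined output fixed at 79, Borealis's profit is π_B = (214 - 79 - q_B)q_B - (60q_B) = (135 - q_B)q_B - (60q_B).
∂π_B/∂q_B = 75 - 2q_B = 0, so q_B = 75/2.

37.50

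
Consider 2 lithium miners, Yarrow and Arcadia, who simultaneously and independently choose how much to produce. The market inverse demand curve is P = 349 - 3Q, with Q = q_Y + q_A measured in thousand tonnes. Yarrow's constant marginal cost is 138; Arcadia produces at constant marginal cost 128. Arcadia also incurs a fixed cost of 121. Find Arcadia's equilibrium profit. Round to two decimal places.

1855.33

Yarrow's profit: π_Y = (349 - 3Q)q_Y - (138q_Y). Setting ∂π_Y/∂q_Y = 0: 211 - 6q_Y - 3(q_A) = 0.
Arcadia's first-order condition: 221 - 6q_A - 3(q_Y) = 0.
Rearranging gives the reaction functions q_Y = (211 - 3q_A)/6 and q_A = (221 - 3q_Y)/6.
Solving the pair: q_Y = 67/3, q_A = 77/3.
Price P = 349 - 3·48 = 205.
Arcadia's profit: (205 - 128)·(77/3) - 121 = 1855.3333.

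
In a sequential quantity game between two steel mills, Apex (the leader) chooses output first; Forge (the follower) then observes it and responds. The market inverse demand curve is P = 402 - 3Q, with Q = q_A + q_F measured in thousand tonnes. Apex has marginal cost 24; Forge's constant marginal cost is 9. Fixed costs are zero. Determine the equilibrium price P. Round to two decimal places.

The follower Forge best-responds to any q_A: π_F = (402 - 3Q)q_F - 9q_F.
∂π_F/∂q_F = 393 - 3q_A - 6q_F = 0 gives the reaction function q_F = (393 - 3q_A)/6.
The leader anticipates this reaction. Substituting into P = 402 - 3Q gives P = 411/2 - (3/2)q_A, so π_A = (411/2 - (3/2)q_A)q_A - 24q_A.
The leader's first-order condition 363/2 - 3q_A = 0 yields q_A = 121/2.
Then q_F = (393 - 3·(121/2))/6 = 141/4.
Total output Q = 383/4, so price P = 402 - 3·(383/4) = 459/4.

114.75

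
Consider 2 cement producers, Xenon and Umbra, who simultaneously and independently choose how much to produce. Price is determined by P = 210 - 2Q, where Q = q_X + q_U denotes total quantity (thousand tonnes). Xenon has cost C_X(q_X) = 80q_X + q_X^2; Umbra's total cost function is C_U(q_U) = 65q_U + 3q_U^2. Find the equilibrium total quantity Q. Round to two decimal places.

Xenon's profit: π_X = (210 - 2Q)q_X - (80q_X + q_X²). Setting ∂π_X/∂q_X = 0: 130 - 6q_X - 2(q_U) = 0.
Umbra's first-order condition: 145 - 10q_U - 2(q_X) = 0.
So q_X = (130 - 2q_U)/6 and q_U = (145 - 2q_X)/10.
Solving the pair: q_X = 505/28, q_U = 305/28.
Total output Q = 505/28 + 305/28 = 405/14.

28.93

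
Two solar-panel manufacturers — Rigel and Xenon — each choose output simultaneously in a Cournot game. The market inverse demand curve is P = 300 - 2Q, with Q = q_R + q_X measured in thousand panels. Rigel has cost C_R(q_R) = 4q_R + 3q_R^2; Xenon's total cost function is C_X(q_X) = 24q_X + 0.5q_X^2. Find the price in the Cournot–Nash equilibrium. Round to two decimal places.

165.39

Rigel's profit: π_R = (300 - 2Q)q_R - (4q_R + 3q_R²). Setting ∂π_R/∂q_R = 0: 296 - 10q_R - 2(q_X) = 0.
Xenon's profit: π_X = (300 - 2Q)q_X - (24q_X + (1/2)q_X²). Setting ∂π_X/∂q_X = 0: 276 - 5q_X - 2(q_R) = 0.
Best responses: q_R = (296 - 2q_X)/10, q_X = (276 - 2q_R)/5.
Substituting one into the other gives q_R = 464/23 and q_X = 1084/23.
Total output Q = 1548/23, so price P = 300 - 2·(1548/23) = 165.3913.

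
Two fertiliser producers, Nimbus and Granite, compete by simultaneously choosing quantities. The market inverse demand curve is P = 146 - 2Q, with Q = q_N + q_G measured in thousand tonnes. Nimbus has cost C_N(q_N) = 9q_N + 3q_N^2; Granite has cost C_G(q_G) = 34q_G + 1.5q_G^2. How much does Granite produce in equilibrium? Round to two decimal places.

12.82

Nimbus's profit: π_N = (146 - 2Q)q_N - (9q_N + 3q_N²). Setting ∂π_N/∂q_N = 0: 137 - 10q_N - 2(q_G) = 0.
Granite's profit: π_G = (146 - 2Q)q_G - (34q_G + (3/2)q_G²). Setting ∂π_G/∂q_G = 0: 112 - 7q_G - 2(q_N) = 0.
So q_N = (137 - 2q_G)/10 and q_G = (112 - 2q_N)/7.
Solving the pair: q_N = 245/22, q_G = 141/11.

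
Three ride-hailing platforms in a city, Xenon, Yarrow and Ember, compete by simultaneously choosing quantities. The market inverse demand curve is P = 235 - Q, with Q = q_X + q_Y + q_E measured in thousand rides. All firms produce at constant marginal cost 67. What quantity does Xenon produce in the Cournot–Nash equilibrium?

42

Each firm earns π_i = (235 - Q)q_i - 67q_i.
First-order condition (treating rivals' output as given): 168 - 2q_i - Σ_{j≠i} q_j = 0.
By symmetry each firm produces the same amount; substituting Σ_{j≠i} q_j = 2q_i yields q_i = 168/4 = 42.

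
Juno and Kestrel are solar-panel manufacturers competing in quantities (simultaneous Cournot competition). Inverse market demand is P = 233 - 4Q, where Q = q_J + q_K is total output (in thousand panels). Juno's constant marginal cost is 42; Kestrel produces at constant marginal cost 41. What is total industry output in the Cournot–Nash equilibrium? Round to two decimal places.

31.92

Juno's profit: π_J = (233 - 4Q)q_J - (42q_J). Setting ∂π_J/∂q_J = 0: 191 - 8q_J - 4(q_K) = 0.
Kestrel's profit: π_K = (233 - 4Q)q_K - (41q_K). Setting ∂π_K/∂q_K = 0: 192 - 8q_K - 4(q_J) = 0.
So q_J = (191 - 4q_K)/8 and q_K = (192 - 4q_J)/8.
Substituting one into the other gives q_J = 95/6 and q_K = 193/12.
Total output Q = 95/6 + 193/12 = 383/12.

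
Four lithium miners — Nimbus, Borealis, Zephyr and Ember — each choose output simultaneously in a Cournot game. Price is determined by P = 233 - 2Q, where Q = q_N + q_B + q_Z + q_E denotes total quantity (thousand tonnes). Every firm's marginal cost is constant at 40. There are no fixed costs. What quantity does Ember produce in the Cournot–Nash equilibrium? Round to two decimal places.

19.30

A representative firm's profit is π_i = q_i(233 - 2Q) - 40q_i.
First-order condition (treating rivals' output as given): 193 - 4q_i - 2·Σ_{j≠i} q_j = 0.
With identical firms every q_j equals q_i, so Σ_{j≠i} q_j = 3q_i and 193 = 10q_i, giving q_i = 193/10.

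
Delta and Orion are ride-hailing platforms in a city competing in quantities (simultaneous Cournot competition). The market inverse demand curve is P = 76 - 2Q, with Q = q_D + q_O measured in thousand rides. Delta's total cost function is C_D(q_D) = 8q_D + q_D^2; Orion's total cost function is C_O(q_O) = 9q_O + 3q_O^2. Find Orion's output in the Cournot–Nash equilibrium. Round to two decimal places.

Delta's profit: π_D = (76 - 2Q)q_D - (8q_D + q_D²). Setting ∂π_D/∂q_D = 0: 68 - 6q_D - 2(q_O) = 0.
Orion's first-order condition: 67 - 10q_O - 2(q_D) = 0.
So q_D = (68 - 2q_O)/6 and q_O = (67 - 2q_D)/10.
Substituting one into the other gives q_D = 39/4 and q_O = 19/4.

4.75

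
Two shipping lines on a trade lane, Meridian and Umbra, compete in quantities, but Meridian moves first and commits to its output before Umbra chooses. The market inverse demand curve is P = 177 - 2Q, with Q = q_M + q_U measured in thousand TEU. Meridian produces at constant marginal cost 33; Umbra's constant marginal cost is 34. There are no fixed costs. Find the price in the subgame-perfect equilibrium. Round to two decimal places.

Solve by backward induction. Given q_M, the follower Umbra maximises π_U = (177 - 2q_M - 2q_U)q_U - 34q_U.
Setting the follower's marginal profit to zero, 143 - 2q_M - 4q_U = 0, i.e. q_U = (143 - 2q_M)/4.
The leader anticipates this reaction. Substituting into P = 177 - 2Q gives P = 211/2 - q_M, so π_M = (211/2 - q_M)q_M - 33q_M.
Maximising: ∂π_M/∂q_M = 145/2 - 2q_M = 0, giving q_M = 145/4.
Then q_U = (143 - 2·(145/4))/4 = 141/8.
Total output Q = 431/8, so price P = 177 - 2·(431/8) = 277/4.

69.25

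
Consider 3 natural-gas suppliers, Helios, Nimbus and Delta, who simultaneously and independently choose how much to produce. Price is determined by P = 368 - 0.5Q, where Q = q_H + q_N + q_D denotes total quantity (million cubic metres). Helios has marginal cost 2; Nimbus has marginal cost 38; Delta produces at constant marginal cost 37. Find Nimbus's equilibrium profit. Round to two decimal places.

10731.13

Helios's profit: π_H = (368 - 0.5Q)q_H - (2q_H). Setting ∂π_H/∂q_H = 0: 366 - q_H - (1/2)(q_N + q_D) = 0.
Nimbus's profit: π_N = (368 - 0.5Q)q_N - (38q_N). Setting ∂π_N/∂q_N = 0: 330 - q_N - (1/2)(q_H + q_D) = 0.
Delta's profit: π_D = (368 - 0.5Q)q_D - (37q_D). Setting ∂π_D/∂q_D = 0: 331 - q_D - (1/2)(q_H + q_N) = 0.
Summing all 3 equations gives 1027 − 2Q = 0, hence Q = 1027/2.
Back-substituting: q_H = (366 − 1027/4)/(1/2) = 437/2, q_N = (330 − 1027/4)/(1/2) = 293/2, q_D = (331 − 1027/4)/(1/2) = 297/2.
Price P = 368 - (1/2)·(1027/2) = 445/4.
Nimbus's profit: (445/4 - 38)·(293/2) = 10731.1250.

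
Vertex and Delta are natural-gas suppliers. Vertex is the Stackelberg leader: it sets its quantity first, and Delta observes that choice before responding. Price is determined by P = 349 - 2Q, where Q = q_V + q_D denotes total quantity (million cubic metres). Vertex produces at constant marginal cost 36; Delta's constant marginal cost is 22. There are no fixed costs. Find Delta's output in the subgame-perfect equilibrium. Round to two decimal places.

Solve by backward induction. Given q_V, the follower Delta maximises π_D = (349 - 2q_V - 2q_D)q_D - 22q_D.
∂π_D/∂q_D = 327 - 2q_V - 4q_D = 0 gives the reaction function q_D = (327 - 2q_V)/4.
Vertex substitutes q_D(q_V) into its own profit: π_V = q_V(349 - 2q_V - (327 - 2q_V)/2) - 36q_V = (371/2 - q_V)q_V - 36q_V.
The leader's first-order condition 299/2 - 2q_V = 0 yields q_V = 299/4.
Then q_D = (327 - 2·(299/4))/4 = 355/8.

44.38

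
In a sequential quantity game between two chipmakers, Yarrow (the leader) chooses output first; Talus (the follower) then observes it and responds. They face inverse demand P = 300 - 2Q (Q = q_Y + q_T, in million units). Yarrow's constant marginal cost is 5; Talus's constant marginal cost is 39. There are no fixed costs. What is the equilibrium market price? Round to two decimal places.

Solve by backward induction. Given q_Y, the follower Talus maximises π_T = (300 - 2q_Y - 2q_T)q_T - 39q_T.
Setting the follower's marginal profit to zero, 261 - 2q_Y - 4q_T = 0, i.e. q_T = (261 - 2q_Y)/4.
The leader anticipates this reaction. Substituting into P = 300 - 2Q gives P = 339/2 - q_Y, so π_Y = (339/2 - q_Y)q_Y - 5q_Y.
Leader FOC: 329/2 - 2q_Y = 0, so q_Y = 329/4.
Then q_T = (261 - 2·(329/4))/4 = 193/8.
Total output Q = 851/8, so price P = 300 - 2·(851/8) = 349/4.

87.25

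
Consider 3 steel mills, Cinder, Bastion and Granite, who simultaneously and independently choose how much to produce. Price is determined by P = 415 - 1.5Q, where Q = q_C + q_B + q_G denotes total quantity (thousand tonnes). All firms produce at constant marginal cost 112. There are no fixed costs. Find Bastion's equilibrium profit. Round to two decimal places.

A representative firm's profit is π_i = q_i(415 - 1.5Q) - 112q_i.
First-order condition (treating rivals' output as given): 303 - 3q_i - (3/2)·Σ_{j≠i} q_j = 0.
By symmetry each firm produces the same amount; substituting Σ_{j≠i} q_j = 2q_i yields q_i = 303/6 = 101/2.
Price P = 415 - (3/2)·(303/2) = 751/4.
Bastion's profit: (751/4 - 112)·(101/2) = 3825.3750.

3825.38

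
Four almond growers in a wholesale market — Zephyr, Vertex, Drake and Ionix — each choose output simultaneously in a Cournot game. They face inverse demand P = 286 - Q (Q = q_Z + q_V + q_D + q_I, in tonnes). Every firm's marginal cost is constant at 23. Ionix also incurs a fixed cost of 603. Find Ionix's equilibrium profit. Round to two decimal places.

2163.76

A representative firm's profit is π_i = q_i(286 - Q) - 23q_i.
Setting ∂π_i/∂q_i = 0 with rivals' quantities fixed: 263 - 2q_i - Σ_{j≠i} q_j = 0.
By symmetry each firm produces the same amount; substituting Σ_{j≠i} q_j = 3q_i yields q_i = 263/5.
Price P = 286 - 1052/5 = 378/5.
Ionix's profit: (378/5 - 23)·(263/5) - 603 = 2163.7600.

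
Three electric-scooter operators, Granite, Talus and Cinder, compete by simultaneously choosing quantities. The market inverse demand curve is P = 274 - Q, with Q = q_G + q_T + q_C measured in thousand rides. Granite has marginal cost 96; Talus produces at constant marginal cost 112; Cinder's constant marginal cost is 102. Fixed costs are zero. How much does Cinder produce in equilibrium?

Granite's profit: π_G = (274 - Q)q_G - (96q_G). Setting ∂π_G/∂q_G = 0: 178 - 2q_G - (q_T + q_C) = 0.
Talus's profit: π_T = (274 - Q)q_T - (112q_T). Setting ∂π_T/∂q_T = 0: 162 - 2q_T - (q_G + q_C) = 0.
Cinder's first-order condition: 172 - 2q_C - (q_G + q_T) = 0.
Summing all 3 equations gives 512 − 4Q = 0, hence Q = 128.
Back-substituting: q_G = (178 − 128) = 50, q_T = (162 − 128) = 34, q_C = (172 − 128) = 44.

44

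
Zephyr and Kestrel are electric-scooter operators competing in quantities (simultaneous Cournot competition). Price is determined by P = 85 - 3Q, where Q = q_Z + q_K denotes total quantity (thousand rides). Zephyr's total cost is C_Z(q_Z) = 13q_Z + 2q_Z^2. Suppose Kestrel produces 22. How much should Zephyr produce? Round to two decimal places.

0.60

With the rival's output fixed at 22, Zephyr's profit is π_Z = (85 - 3·22 - 3q_Z)q_Z - (13q_Z + 2q_Z²) = (19 - 3q_Z)q_Z - (13q_Z + 2q_Z²).
∂π_Z/∂q_Z = 6 - 10q_Z = 0, so q_Z = 3/5.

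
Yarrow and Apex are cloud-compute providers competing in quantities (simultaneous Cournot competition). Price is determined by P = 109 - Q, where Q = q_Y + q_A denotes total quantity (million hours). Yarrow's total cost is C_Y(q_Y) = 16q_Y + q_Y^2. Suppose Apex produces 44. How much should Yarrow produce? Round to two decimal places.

With the rival's output fixed at 44, Yarrow's profit is π_Y = (109 - 44 - q_Y)q_Y - (16q_Y + q_Y²) = (65 - q_Y)q_Y - (16q_Y + q_Y²).
∂π_Y/∂q_Y = 49 - 4q_Y = 0, so q_Y = 49/4.

12.25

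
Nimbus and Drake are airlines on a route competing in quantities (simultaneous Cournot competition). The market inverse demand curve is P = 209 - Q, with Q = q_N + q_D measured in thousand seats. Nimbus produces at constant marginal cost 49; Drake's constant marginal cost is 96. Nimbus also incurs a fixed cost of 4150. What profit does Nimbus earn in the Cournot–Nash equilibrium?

611

Nimbus's profit: π_N = (209 - Q)q_N - (49q_N). Setting ∂π_N/∂q_N = 0: 160 - 2q_N - (q_D) = 0.
Drake's first-order condition: 113 - 2q_D - (q_N) = 0.
So q_N = (160 - q_D)/2 and q_D = (113 - q_N)/2.
Solving the pair: q_N = 69, q_D = 22.
Price P = 209 - 91 = 118.
Nimbus's profit: (118 - 49)·69 - 4150 = 611.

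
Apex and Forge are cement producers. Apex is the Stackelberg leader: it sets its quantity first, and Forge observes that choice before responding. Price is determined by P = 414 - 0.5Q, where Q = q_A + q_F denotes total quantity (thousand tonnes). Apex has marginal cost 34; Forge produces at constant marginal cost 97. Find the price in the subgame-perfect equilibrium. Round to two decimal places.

The follower Forge best-responds to any q_A: π_F = (414 - 0.5Q)q_F - 97q_F.
Setting the follower's marginal profit to zero, 317 - (1/2)q_A - q_F = 0, i.e. q_F = (317 - (1/2)q_A).
Apex substitutes q_F(q_A) into its own profit: π_A = q_A(414 - (1/2)q_A - (317 - (1/2)q_A)/2) - 34q_A = (511/2 - (1/4)q_A)q_A - 34q_A.
Maximising: ∂π_A/∂q_A = 443/2 - (1/2)q_A = 0, giving q_A = 443.
Then q_F = (317 - (1/2)·443) = 191/2.
Total output Q = 1077/2, so price P = 414 - (1/2)·(1077/2) = 579/4.

144.75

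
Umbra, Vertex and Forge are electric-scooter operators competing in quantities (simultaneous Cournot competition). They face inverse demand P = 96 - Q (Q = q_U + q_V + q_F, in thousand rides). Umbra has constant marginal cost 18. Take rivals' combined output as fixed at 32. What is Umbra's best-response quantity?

With rivals' combined output fixed at 32, Umbra's profit is π_U = (96 - 32 - q_U)q_U - (18q_U) = (64 - q_U)q_U - (18q_U).
∂π_U/∂q_U = 46 - 2q_U = 0, so q_U = 23.

23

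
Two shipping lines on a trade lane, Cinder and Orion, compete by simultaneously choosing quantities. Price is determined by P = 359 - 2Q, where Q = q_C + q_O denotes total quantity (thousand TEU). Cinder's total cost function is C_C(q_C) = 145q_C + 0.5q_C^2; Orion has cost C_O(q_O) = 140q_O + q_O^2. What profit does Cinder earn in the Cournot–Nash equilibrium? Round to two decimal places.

Cinder's profit: π_C = (359 - 2Q)q_C - (145q_C + (1/2)q_C²). Setting ∂π_C/∂q_C = 0: 214 - 5q_C - 2(q_O) = 0.
Orion's first-order condition: 219 - 6q_O - 2(q_C) = 0.
Best responses: q_C = (214 - 2q_O)/5, q_O = (219 - 2q_C)/6.
Substituting one into the other gives q_C = 423/13 and q_O = 667/26.
Price P = 359 - 2·(1513/26) = 242.6154.
Cinder's profit: 242.6154·(423/13) - 145·(423/13) - (1/2)(423/13)² = 2646.8787.

2646.88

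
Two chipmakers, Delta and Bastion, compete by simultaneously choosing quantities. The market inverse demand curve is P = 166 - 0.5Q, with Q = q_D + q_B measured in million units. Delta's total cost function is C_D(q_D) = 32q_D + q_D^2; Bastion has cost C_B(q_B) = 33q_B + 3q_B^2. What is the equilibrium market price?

Delta's profit: π_D = (166 - 0.5Q)q_D - (32q_D + q_D²). Setting ∂π_D/∂q_D = 0: 134 - 3q_D - (1/2)(q_B) = 0.
Bastion's first-order condition: 133 - 7q_B - (1/2)(q_D) = 0.
Rearranging gives the reaction functions q_D = (134 - (1/2)q_B)/3 and q_B = (133 - (1/2)q_D)/7.
Solving the pair: q_D = 42, q_B = 16.
Total output Q = 58, so price P = 166 - (1/2)·58 = 137.

137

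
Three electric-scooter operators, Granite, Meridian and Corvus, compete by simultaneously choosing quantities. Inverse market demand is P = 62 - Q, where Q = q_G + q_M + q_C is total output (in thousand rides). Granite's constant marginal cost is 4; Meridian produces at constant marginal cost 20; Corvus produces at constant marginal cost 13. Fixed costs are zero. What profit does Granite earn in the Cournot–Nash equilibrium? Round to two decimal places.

Granite's profit: π_G = (62 - Q)q_G - (4q_G). Setting ∂π_G/∂q_G = 0: 58 - 2q_G - (q_M + q_C) = 0.
Meridian's first-order condition: 42 - 2q_M - (q_G + q_C) = 0.
Corvus's first-order condition: 49 - 2q_C - (q_G + q_M) = 0.
Adding the 3 conditions: 149 − 2Q − 2Q = 0, i.e. Q = 149/4.
Back-substituting: q_G = (58 − 149/4) = 83/4, q_M = (42 − 149/4) = 19/4, q_C = (49 − 149/4) = 47/4.
Price P = 62 - 149/4 = 99/4.
Granite's profit: (99/4 - 4)·(83/4) = 430.5625.

430.56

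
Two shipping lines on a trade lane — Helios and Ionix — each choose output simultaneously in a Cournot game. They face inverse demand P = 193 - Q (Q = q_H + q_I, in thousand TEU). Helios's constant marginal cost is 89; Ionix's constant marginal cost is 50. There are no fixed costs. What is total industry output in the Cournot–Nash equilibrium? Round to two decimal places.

Helios's profit: π_H = (193 - Q)q_H - (89q_H). Setting ∂π_H/∂q_H = 0: 104 - 2q_H - (q_I) = 0.
Ionix's first-order condition: 143 - 2q_I - (q_H) = 0.
So q_H = (104 - q_I)/2 and q_I = (143 - q_H)/2.
Substituting one into the other gives q_H = 65/3 and q_I = 182/3.
Total output Q = 65/3 + 182/3 = 247/3.

82.33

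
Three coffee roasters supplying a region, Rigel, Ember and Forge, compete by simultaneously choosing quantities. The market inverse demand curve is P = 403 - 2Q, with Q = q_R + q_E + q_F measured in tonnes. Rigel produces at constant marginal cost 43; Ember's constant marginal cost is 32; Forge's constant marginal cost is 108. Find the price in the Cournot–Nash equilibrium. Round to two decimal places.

Rigel's profit: π_R = (403 - 2Q)q_R - (43q_R). Setting ∂π_R/∂q_R = 0: 360 - 4q_R - 2(q_E + q_F) = 0.
Ember's profit: π_E = (403 - 2Q)q_E - (32q_E). Setting ∂π_E/∂q_E = 0: 371 - 4q_E - 2(q_R + q_F) = 0.
Forge's profit: π_F = (403 - 2Q)q_F - (108q_F). Setting ∂π_F/∂q_F = 0: 295 - 4q_F - 2(q_R + q_E) = 0.
Adding the 3 conditions: 1026 − 4Q − 4Q = 0, i.e. Q = 513/4.
Back-substituting: q_R = (360 − 513/2)/2 = 207/4, q_E = (371 − 513/2)/2 = 229/4, q_F = (295 − 513/2)/2 = 77/4.
Total output Q = 513/4, so price P = 403 - 2·(513/4) = 293/2.

146.50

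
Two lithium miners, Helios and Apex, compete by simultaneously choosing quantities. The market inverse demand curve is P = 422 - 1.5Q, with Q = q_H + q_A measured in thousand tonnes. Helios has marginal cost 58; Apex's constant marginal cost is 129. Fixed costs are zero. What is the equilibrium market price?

203

Helios's profit: π_H = (422 - 1.5Q)q_H - (58q_H). Setting ∂π_H/∂q_H = 0: 364 - 3q_H - (3/2)(q_A) = 0.
Apex's first-order condition: 293 - 3q_A - (3/2)(q_H) = 0.
So q_H = (364 - (3/2)q_A)/3 and q_A = (293 - (3/2)q_H)/3.
Substituting one into the other gives q_H = 290/3 and q_A = 148/3.
Total output Q = 146, so price P = 422 - (3/2)·146 = 203.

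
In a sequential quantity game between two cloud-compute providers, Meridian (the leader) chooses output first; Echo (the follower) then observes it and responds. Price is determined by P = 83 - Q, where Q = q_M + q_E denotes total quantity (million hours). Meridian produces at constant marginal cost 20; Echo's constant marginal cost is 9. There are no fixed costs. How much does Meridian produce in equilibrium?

Solve by backward induction. Given q_M, the follower Echo maximises π_E = (83 - q_M - q_E)q_E - 9q_E.
Setting the follower's marginal profit to zero, 74 - q_M - 2q_E = 0, i.e. q_E = (74 - q_M)/2.
Meridian substitutes q_E(q_M) into its own profit: π_M = q_M(83 - q_M - (74 - q_M)/2) - 20q_M = (46 - (1/2)q_M)q_M - 20q_M.
The leader's first-order condition 26 - q_M = 0 yields q_M = 26.
Then q_E = (74 - 26)/2 = 24.

26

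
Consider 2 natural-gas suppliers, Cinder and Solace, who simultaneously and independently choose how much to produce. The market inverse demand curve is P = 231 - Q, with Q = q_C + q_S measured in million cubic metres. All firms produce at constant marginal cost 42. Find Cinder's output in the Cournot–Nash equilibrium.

63

A representative firm's profit is π_i = q_i(231 - Q) - 42q_i.
Setting ∂π_i/∂q_i = 0 with rivals' quantities fixed: 189 - 2q_i - q_j = 0.
By symmetry each firm produces the same amount; substituting q_j = q_i yields q_i = 189/3 = 63.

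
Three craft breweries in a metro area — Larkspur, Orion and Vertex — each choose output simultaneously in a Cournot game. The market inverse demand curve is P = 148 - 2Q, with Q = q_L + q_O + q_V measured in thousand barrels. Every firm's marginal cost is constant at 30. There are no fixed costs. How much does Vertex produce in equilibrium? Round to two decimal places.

14.75

Each firm earns π_i = (148 - 2Q)q_i - 30q_i.
Setting ∂π_i/∂q_i = 0 with rivals' quantities fixed: 118 - 4q_i - 2·Σ_{j≠i} q_j = 0.
With identical firms every q_j equals q_i, so Σ_{j≠i} q_j = 2q_i and 118 = 8q_i, giving q_i = 59/4.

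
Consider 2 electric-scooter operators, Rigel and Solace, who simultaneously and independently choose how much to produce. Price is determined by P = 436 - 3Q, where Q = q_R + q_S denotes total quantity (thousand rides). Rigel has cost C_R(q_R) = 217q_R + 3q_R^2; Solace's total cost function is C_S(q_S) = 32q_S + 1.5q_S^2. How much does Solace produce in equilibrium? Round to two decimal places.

Rigel's profit: π_R = (436 - 3Q)q_R - (217q_R + 3q_R²). Setting ∂π_R/∂q_R = 0: 219 - 12q_R - 3(q_S) = 0.
Solace's profit: π_S = (436 - 3Q)q_S - (32q_S + (3/2)q_S²). Setting ∂π_S/∂q_S = 0: 404 - 9q_S - 3(q_R) = 0.
Best responses: q_R = (219 - 3q_S)/12, q_S = (404 - 3q_R)/9.
Solving the pair: q_R = 23/3, q_S = 127/3.

42.33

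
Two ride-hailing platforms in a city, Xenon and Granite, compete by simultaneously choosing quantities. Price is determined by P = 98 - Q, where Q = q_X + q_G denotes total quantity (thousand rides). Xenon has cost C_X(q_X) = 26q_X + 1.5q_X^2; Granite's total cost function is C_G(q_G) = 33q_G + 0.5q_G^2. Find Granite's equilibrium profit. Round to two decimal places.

Xenon's profit: π_X = (98 - Q)q_X - (26q_X + (3/2)q_X²). Setting ∂π_X/∂q_X = 0: 72 - 5q_X - (q_G) = 0.
Granite's profit: π_G = (98 - Q)q_G - (33q_G + (1/2)q_G²). Setting ∂π_G/∂q_G = 0: 65 - 3q_G - (q_X) = 0.
Rearranging gives the reaction functions q_X = (72 - q_G)/5 and q_G = (65 - q_X)/3.
Solving the pair: q_X = 151/14, q_G = 253/14.
Price P = 98 - 202/7 = 484/7.
Granite's profit: (484/7)·(253/14) - 33·(253/14) - (1/2)(253/14)² = 489.8648.

489.86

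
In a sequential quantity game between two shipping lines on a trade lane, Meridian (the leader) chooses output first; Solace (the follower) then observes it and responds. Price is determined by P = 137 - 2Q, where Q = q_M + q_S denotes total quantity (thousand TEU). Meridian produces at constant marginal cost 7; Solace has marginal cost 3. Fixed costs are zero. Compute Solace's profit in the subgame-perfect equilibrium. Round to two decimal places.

630.13

The follower Solace best-responds to any q_M: π_S = (137 - 2Q)q_S - 3q_S.
∂π_S/∂q_S = 134 - 2q_M - 4q_S = 0 gives the reaction function q_S = (134 - 2q_M)/4.
The leader anticipates this reaction. Substituting into P = 137 - 2Q gives P = 70 - q_M, so π_M = (70 - q_M)q_M - 7q_M.
The leader's first-order condition 63 - 2q_M = 0 yields q_M = 63/2.
Then q_S = (134 - 2·(63/2))/4 = 71/4.
Price P = 137 - 2·(197/4) = 77/2.
Solace's profit: (77/2 - 3)·(71/4) = 630.1250.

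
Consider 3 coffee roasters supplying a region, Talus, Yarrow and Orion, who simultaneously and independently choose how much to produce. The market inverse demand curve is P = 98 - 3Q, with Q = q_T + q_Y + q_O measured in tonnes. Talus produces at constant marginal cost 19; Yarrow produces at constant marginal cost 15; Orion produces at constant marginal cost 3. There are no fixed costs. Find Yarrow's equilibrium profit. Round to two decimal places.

117.19

Talus's profit: π_T = (98 - 3Q)q_T - (19q_T). Setting ∂π_T/∂q_T = 0: 79 - 6q_T - 3(q_Y + q_O) = 0.
Yarrow's profit: π_Y = (98 - 3Q)q_Y - (15q_Y). Setting ∂π_Y/∂q_Y = 0: 83 - 6q_Y - 3(q_T + q_O) = 0.
Orion's first-order condition: 95 - 6q_O - 3(q_T + q_Y) = 0.
Adding the 3 conditions: 257 − 6Q − 6Q = 0, i.e. Q = 257/12.
Back-substituting: q_T = (79 − 257/4)/3 = 59/12, q_Y = (83 − 257/4)/3 = 25/4, q_O = (95 − 257/4)/3 = 41/4.
Price P = 98 - 3·(257/12) = 135/4.
Yarrow's profit: (135/4 - 15)·(25/4) = 1875/16.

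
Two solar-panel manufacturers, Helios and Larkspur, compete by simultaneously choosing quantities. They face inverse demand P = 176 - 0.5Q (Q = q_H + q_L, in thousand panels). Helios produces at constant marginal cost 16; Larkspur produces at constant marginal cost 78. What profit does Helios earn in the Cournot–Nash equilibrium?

Helios's profit: π_H = (176 - 0.5Q)q_H - (16q_H). Setting ∂π_H/∂q_H = 0: 160 - q_H - (1/2)(q_L) = 0.
Larkspur's first-order condition: 98 - q_L - (1/2)(q_H) = 0.
Rearranging gives the reaction functions q_H = (160 - (1/2)q_L) and q_L = (98 - (1/2)q_H).
Substituting one into the other gives q_H = 148 and q_L = 24.
Price P = 176 - (1/2)·172 = 90.
Helios's profit: (90 - 16)·148 = 10952.

10952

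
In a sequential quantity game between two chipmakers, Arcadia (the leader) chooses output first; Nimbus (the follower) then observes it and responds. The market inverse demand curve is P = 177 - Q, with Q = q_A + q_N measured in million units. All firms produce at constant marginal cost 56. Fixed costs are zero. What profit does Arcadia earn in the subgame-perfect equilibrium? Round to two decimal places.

1830.13

The follower Nimbus best-responds to any q_A: π_N = (177 - Q)q_N - 56q_N.
Follower FOC: 121 - q_A - 2q_N = 0, so q_N(q_A) = (121 - q_A)/2.
The leader anticipates this reaction. Substituting into P = 177 - Q gives P = 233/2 - (1/2)q_A, so π_A = (233/2 - (1/2)q_A)q_A - 56q_A.
The leader's first-order condition 121/2 - q_A = 0 yields q_A = 121/2.
Then q_N = (121 - 121/2)/2 = 121/4.
Price P = 177 - 363/4 = 345/4.
Arcadia's profit: (345/4 - 56)·(121/2) = 1830.1250.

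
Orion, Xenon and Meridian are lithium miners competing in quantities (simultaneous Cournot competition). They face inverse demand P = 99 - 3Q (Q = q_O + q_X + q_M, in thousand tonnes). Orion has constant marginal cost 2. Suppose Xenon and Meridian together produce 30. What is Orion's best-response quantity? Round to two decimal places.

1.17

With rivals' combined output fixed at 30, Orion's profit is π_O = (99 - 3·30 - 3q_O)q_O - (2q_O) = (9 - 3q_O)q_O - (2q_O).
∂π_O/∂q_O = 7 - 6q_O = 0, so q_O = 7/6.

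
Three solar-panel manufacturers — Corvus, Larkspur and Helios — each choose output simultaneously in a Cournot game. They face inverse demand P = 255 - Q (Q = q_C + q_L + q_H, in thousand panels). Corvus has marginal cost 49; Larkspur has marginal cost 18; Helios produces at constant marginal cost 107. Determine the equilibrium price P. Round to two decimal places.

107.25

Corvus's profit: π_C = (255 - Q)q_C - (49q_C). Setting ∂π_C/∂q_C = 0: 206 - 2q_C - (q_L + q_H) = 0.
Larkspur's profit: π_L = (255 - Q)q_L - (18q_L). Setting ∂π_L/∂q_L = 0: 237 - 2q_L - (q_C + q_H) = 0.
Helios's first-order condition: 148 - 2q_H - (q_C + q_L) = 0.
Adding the 3 first-order conditions: 591 − 4Q = 0, so Q = 591/4.
Back-substituting: q_C = (206 − 591/4) = 233/4, q_L = (237 − 591/4) = 357/4, q_H = (148 − 591/4) = 1/4.
Total output Q = 591/4, so price P = 255 - 591/4 = 429/4.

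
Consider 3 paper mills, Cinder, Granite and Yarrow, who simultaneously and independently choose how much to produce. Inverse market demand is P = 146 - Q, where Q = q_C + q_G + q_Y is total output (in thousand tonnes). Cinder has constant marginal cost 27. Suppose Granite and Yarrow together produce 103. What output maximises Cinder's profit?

With rivals' combined output fixed at 103, Cinder's profit is π_C = (146 - 103 - q_C)q_C - (27q_C) = (43 - q_C)q_C - (27q_C).
∂π_C/∂q_C = 16 - 2q_C = 0, so q_C = 8.

8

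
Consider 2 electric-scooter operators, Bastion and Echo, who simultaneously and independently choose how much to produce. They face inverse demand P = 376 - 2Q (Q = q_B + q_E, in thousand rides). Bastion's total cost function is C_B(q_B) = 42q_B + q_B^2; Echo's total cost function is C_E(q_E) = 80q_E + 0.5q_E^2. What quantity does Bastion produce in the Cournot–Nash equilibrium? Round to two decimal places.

41.46

Bastion's profit: π_B = (376 - 2Q)q_B - (42q_B + q_B²). Setting ∂π_B/∂q_B = 0: 334 - 6q_B - 2(q_E) = 0.
Echo's profit: π_E = (376 - 2Q)q_E - (80q_E + (1/2)q_E²). Setting ∂π_E/∂q_E = 0: 296 - 5q_E - 2(q_B) = 0.
Rearranging gives the reaction functions q_B = (334 - 2q_E)/6 and q_E = (296 - 2q_B)/5.
Substituting one into the other gives q_B = 539/13 and q_E = 554/13.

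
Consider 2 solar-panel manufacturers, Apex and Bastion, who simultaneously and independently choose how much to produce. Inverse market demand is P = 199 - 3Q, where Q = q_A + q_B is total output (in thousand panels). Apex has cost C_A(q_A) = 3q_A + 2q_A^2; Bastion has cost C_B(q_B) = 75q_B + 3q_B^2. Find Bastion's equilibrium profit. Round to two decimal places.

207.01

Apex's profit: π_A = (199 - 3Q)q_A - (3q_A + 2q_A²). Setting ∂π_A/∂q_A = 0: 196 - 10q_A - 3(q_B) = 0.
Bastion's profit: π_B = (199 - 3Q)q_B - (75q_B + 3q_B²). Setting ∂π_B/∂q_B = 0: 124 - 12q_B - 3(q_A) = 0.
Rearranging gives the reaction functions q_A = (196 - 3q_B)/10 and q_B = (124 - 3q_A)/12.
Solving the pair: q_A = 660/37, q_B = 652/111.
Price P = 199 - 3·23.7117 = 127.8649.
Bastion's profit: 127.8649·(652/111) - 75·(652/111) - 3(652/111)² = 207.0144.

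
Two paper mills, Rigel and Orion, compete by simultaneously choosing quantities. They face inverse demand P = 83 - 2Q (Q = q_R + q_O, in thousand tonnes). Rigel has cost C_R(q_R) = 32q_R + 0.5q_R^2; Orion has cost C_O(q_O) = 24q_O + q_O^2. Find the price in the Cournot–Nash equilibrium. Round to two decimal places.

53.69

Rigel's profit: π_R = (83 - 2Q)q_R - (32q_R + (1/2)q_R²). Setting ∂π_R/∂q_R = 0: 51 - 5q_R - 2(q_O) = 0.
Orion's profit: π_O = (83 - 2Q)q_O - (24q_O + q_O²). Setting ∂π_O/∂q_O = 0: 59 - 6q_O - 2(q_R) = 0.
Rearranging gives the reaction functions q_R = (51 - 2q_O)/5 and q_O = (59 - 2q_R)/6.
Substituting one into the other gives q_R = 94/13 and q_O = 193/26.
Total output Q = 381/26, so price P = 83 - 2·(381/26) = 698/13.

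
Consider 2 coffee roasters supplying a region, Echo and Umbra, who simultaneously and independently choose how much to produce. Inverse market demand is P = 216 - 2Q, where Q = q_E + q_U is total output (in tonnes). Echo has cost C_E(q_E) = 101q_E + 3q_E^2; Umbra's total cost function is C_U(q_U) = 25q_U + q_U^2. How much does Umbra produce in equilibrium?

30

Echo's profit: π_E = (216 - 2Q)q_E - (101q_E + 3q_E²). Setting ∂π_E/∂q_E = 0: 115 - 10q_E - 2(q_U) = 0.
Umbra's profit: π_U = (216 - 2Q)q_U - (25q_U + q_U²). Setting ∂π_U/∂q_U = 0: 191 - 6q_U - 2(q_E) = 0.
Best responses: q_E = (115 - 2q_U)/10, q_U = (191 - 2q_E)/6.
Solving the pair: q_E = 11/2, q_U = 30.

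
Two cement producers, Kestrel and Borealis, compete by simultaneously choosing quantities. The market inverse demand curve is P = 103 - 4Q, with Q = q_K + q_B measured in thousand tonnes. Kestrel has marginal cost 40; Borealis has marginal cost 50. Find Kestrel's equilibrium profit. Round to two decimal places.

148.03

Kestrel's profit: π_K = (103 - 4Q)q_K - (40q_K). Setting ∂π_K/∂q_K = 0: 63 - 8q_K - 4(q_B) = 0.
Borealis's first-order condition: 53 - 8q_B - 4(q_K) = 0.
So q_K = (63 - 4q_B)/8 and q_B = (53 - 4q_K)/8.
Substituting one into the other gives q_K = 73/12 and q_B = 43/12.
Price P = 103 - 4·(29/3) = 193/3.
Kestrel's profit: (193/3 - 40)·(73/12) = 148.0278.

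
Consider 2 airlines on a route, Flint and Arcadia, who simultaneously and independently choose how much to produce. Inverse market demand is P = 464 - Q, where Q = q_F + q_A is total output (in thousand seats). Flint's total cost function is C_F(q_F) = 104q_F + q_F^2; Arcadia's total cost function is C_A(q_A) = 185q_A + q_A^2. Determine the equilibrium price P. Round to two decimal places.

336.20

Flint's profit: π_F = (464 - Q)q_F - (104q_F + q_F²). Setting ∂π_F/∂q_F = 0: 360 - 4q_F - (q_A) = 0.
Arcadia's first-order condition: 279 - 4q_A - (q_F) = 0.
Rearranging gives the reaction functions q_F = (360 - q_A)/4 and q_A = (279 - q_F)/4.
Substituting one into the other gives q_F = 387/5 and q_A = 252/5.
Total output Q = 639/5, so price P = 464 - 639/5 = 1681/5.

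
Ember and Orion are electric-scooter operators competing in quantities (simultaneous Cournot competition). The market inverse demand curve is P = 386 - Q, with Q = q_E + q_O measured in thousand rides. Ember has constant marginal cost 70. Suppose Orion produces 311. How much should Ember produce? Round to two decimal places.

With the rival's output fixed at 311, Ember's profit is π_E = (386 - 311 - q_E)q_E - (70q_E) = (75 - q_E)q_E - (70q_E).
∂π_E/∂q_E = 5 - 2q_E = 0, so q_E = 5/2.

2.50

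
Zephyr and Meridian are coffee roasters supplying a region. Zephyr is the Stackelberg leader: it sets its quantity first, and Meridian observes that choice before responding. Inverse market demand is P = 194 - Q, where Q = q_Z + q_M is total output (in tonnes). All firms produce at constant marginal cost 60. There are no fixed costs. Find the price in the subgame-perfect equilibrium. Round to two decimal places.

The follower Meridian best-responds to any q_Z: π_M = (194 - Q)q_M - 60q_M.
Setting the follower's marginal profit to zero, 134 - q_Z - 2q_M = 0, i.e. q_M = (134 - q_Z)/2.
The leader anticipates this reaction. Substituting into P = 194 - Q gives P = 127 - (1/2)q_Z, so π_Z = (127 - (1/2)q_Z)q_Z - 60q_Z.
Maximising: ∂π_Z/∂q_Z = 67 - q_Z = 0, giving q_Z = 67.
Then q_M = (134 - 67)/2 = 67/2.
Total output Q = 201/2, so price P = 194 - 201/2 = 187/2.

93.50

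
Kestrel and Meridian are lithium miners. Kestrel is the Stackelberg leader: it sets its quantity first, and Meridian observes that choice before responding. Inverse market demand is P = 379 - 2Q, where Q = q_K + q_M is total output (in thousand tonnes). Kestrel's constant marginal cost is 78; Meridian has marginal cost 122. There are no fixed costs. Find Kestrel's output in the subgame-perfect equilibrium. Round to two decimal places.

Solve by backward induction. Given q_K, the follower Meridian maximises π_M = (379 - 2q_K - 2q_M)q_M - 122q_M.
Setting the follower's marginal profit to zero, 257 - 2q_K - 4q_M = 0, i.e. q_M = (257 - 2q_K)/4.
The leader anticipates this reaction. Substituting into P = 379 - 2Q gives P = 501/2 - q_K, so π_K = (501/2 - q_K)q_K - 78q_K.
Maximising: ∂π_K/∂q_K = 345/2 - 2q_K = 0, giving q_K = 345/4.
Then q_M = (257 - 2·(345/4))/4 = 169/8.

86.25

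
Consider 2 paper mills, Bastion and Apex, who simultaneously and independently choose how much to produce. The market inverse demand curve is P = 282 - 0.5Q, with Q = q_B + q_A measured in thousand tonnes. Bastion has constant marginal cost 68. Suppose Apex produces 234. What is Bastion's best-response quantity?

97

With the rival's output fixed at 234, Bastion's profit is π_B = (282 - (1/2)·234 - (1/2)q_B)q_B - (68q_B) = (165 - (1/2)q_B)q_B - (68q_B).
∂π_B/∂q_B = 97 - q_B = 0, so q_B = 97.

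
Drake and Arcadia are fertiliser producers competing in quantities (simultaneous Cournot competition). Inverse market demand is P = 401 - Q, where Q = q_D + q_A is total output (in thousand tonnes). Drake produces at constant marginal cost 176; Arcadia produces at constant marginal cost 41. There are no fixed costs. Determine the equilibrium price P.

206

Drake's profit: π_D = (401 - Q)q_D - (176q_D). Setting ∂π_D/∂q_D = 0: 225 - 2q_D - (q_A) = 0.
Arcadia's first-order condition: 360 - 2q_A - (q_D) = 0.
So q_D = (225 - q_A)/2 and q_A = (360 - q_D)/2.
Solving the pair: q_D = 30, q_A = 165.
Total output Q = 195, so price P = 401 - 195 = 206.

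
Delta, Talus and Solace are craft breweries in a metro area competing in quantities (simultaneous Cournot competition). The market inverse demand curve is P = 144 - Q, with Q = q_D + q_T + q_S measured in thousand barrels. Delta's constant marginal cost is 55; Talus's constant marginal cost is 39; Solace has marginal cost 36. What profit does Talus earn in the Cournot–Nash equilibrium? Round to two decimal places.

Delta's profit: π_D = (144 - Q)q_D - (55q_D). Setting ∂π_D/∂q_D = 0: 89 - 2q_D - (q_T + q_S) = 0.
Talus's first-order condition: 105 - 2q_T - (q_D + q_S) = 0.
Solace's first-order condition: 108 - 2q_S - (q_D + q_T) = 0.
Adding the 3 first-order conditions: 302 − 4Q = 0, so Q = 151/2.
Back-substituting: q_D = (89 − 151/2) = 27/2, q_T = (105 − 151/2) = 59/2, q_S = (108 − 151/2) = 65/2.
Price P = 144 - 151/2 = 137/2.
Talus's profit: (137/2 - 39)·(59/2) = 870.2500.

870.25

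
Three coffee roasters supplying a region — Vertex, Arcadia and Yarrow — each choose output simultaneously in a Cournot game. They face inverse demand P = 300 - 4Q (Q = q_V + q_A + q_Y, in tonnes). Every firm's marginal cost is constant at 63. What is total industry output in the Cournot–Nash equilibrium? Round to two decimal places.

44.44

Each firm earns π_i = (300 - 4Q)q_i - 63q_i.
First-order condition (treating rivals' output as given): 237 - 8q_i - 4·Σ_{j≠i} q_j = 0.
With identical firms every q_j equals q_i, so Σ_{j≠i} q_j = 2q_i and 237 = 16q_i, giving q_i = 237/16.
Total output Q = 237/16 + 237/16 + 237/16 = 711/16.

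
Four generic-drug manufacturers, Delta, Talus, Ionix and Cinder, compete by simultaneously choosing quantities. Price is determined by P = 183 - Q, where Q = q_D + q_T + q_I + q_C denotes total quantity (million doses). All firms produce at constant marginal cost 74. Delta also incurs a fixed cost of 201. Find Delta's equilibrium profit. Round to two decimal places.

A representative firm's profit is π_i = q_i(183 - Q) - 74q_i.
First-order condition (treating rivals' output as given): 109 - 2q_i - Σ_{j≠i} q_j = 0.
By symmetry each firm produces the same amount; substituting Σ_{j≠i} q_j = 3q_i yields q_i = 109/5.
Price P = 183 - 436/5 = 479/5.
Delta's profit: (479/5 - 74)·(109/5) - 201 = 274.2400.

274.24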